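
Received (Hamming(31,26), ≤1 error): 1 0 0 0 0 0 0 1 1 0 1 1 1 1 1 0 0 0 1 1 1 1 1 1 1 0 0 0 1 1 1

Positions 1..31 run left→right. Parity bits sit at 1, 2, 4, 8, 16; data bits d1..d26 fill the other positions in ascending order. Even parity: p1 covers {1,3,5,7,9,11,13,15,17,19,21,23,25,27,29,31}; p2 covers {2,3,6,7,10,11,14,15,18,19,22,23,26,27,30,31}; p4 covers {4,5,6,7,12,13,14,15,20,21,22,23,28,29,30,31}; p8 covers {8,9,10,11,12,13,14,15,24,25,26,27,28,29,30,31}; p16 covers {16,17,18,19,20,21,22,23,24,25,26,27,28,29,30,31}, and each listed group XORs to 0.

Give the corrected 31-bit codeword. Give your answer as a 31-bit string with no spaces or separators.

s1 (pos 1,3,5,7,9,11,13,15,17,19,21,23,25,27,29,31): 1⊕0⊕0⊕0⊕1⊕1⊕1⊕1⊕0⊕1⊕1⊕1⊕1⊕0⊕1⊕1 = 1
s2 (pos 2,3,6,7,10,11,14,15,18,19,22,23,26,27,30,31): 0⊕0⊕0⊕0⊕0⊕1⊕1⊕1⊕0⊕1⊕1⊕1⊕0⊕0⊕1⊕1 = 0
s4 (pos 4,5,6,7,12,13,14,15,20,21,22,23,28,29,30,31): 0⊕0⊕0⊕0⊕1⊕1⊕1⊕1⊕1⊕1⊕1⊕1⊕0⊕1⊕1⊕1 = 1
s8 (pos 8,9,10,11,12,13,14,15,24,25,26,27,28,29,30,31): 1⊕1⊕0⊕1⊕1⊕1⊕1⊕1⊕1⊕1⊕0⊕0⊕0⊕1⊕1⊕1 = 0
s16 (pos 16,17,18,19,20,21,22,23,24,25,26,27,28,29,30,31): 0⊕0⊕0⊕1⊕1⊕1⊕1⊕1⊕1⊕1⊕0⊕0⊕0⊕1⊕1⊕1 = 0
Syndrome s16…s1 = 00101 → error at position 5.
Flip position 5: 1000000110111110001111111000111 → 1000100110111110001111111000111

1000100110111110001111111000111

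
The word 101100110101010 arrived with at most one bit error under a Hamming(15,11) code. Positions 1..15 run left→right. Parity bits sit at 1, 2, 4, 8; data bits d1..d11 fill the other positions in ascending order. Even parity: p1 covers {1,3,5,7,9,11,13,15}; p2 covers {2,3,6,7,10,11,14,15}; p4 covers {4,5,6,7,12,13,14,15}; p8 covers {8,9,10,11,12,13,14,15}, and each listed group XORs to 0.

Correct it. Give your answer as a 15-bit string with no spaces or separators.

s1 (pos 1,3,5,7,9,11,13,15): 1⊕1⊕0⊕1⊕0⊕0⊕0⊕0 = 1
s2 (pos 2,3,6,7,10,11,14,15): 0⊕1⊕0⊕1⊕1⊕0⊕1⊕0 = 0
s4 (pos 4,5,6,7,12,13,14,15): 1⊕0⊕0⊕1⊕1⊕0⊕1⊕0 = 0
s8 (pos 8,9,10,11,12,13,14,15): 1⊕0⊕1⊕0⊕1⊕0⊕1⊕0 = 0
Syndrome s8…s1 = 0001 → error at position 1.
Flip position 1: 101100110101010 → 001100110101010

001100110101010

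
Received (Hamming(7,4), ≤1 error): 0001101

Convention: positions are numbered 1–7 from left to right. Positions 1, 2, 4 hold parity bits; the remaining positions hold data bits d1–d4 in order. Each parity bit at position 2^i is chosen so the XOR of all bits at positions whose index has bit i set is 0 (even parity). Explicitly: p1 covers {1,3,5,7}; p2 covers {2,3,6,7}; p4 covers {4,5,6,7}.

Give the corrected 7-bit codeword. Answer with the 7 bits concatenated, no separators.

0001111

s1 (pos 1,3,5,7): 0⊕0⊕1⊕1 = 0
s2 (pos 2,3,6,7): 0⊕0⊕0⊕1 = 1
s4 (pos 4,5,6,7): 1⊕1⊕0⊕1 = 1
Syndrome s4…s1 = 110 → error at position 6.
Flip position 6: 0001101 → 0001111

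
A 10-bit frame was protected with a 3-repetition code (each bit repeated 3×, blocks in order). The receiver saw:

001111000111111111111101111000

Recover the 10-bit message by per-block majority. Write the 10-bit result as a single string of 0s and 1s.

0101111110

Block 1 (001): 1 one → 0
Block 2 (111): 3 ones → 1
Block 3 (000): 0 ones → 0
Block 4 (111): 3 ones → 1
Block 5 (111): 3 ones → 1
Block 6 (111): 3 ones → 1
Block 7 (111): 3 ones → 1
Block 8 (101): 2 ones → 1
Block 9 (111): 3 ones → 1
Block 10 (000): 0 ones → 0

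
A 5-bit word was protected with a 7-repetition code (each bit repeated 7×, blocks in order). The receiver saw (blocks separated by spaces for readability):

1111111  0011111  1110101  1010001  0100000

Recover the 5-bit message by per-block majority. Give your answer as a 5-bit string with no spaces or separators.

Block 1 (1111111): 7 ones → 1
Block 2 (0011111): 5 ones → 1
Block 3 (1110101): 5 ones → 1
Block 4 (1010001): 3 ones → 0
Block 5 (0100000): 1 one → 0

11100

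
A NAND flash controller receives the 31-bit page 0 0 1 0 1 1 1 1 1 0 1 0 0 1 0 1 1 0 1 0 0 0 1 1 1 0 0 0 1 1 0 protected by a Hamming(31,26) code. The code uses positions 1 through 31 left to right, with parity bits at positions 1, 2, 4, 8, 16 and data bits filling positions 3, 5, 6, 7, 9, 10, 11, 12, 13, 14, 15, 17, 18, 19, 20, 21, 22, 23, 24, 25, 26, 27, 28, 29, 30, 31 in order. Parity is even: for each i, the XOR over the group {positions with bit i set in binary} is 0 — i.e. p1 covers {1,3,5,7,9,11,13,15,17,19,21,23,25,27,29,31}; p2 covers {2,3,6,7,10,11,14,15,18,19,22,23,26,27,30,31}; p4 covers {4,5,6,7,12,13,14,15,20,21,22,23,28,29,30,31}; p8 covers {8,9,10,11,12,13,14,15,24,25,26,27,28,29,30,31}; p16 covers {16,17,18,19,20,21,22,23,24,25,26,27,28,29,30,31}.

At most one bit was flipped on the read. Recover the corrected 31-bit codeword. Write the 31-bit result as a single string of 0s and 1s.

0011111110100101101000111000110

s1 (pos 1,3,5,7,9,11,13,15,17,19,21,23,25,27,29,31): 0⊕1⊕1⊕1⊕1⊕1⊕0⊕0⊕1⊕1⊕0⊕1⊕1⊕0⊕1⊕0 = 0
s2 (pos 2,3,6,7,10,11,14,15,18,19,22,23,26,27,30,31): 0⊕1⊕1⊕1⊕0⊕1⊕1⊕0⊕0⊕1⊕0⊕1⊕0⊕0⊕1⊕0 = 0
s4 (pos 4,5,6,7,12,13,14,15,20,21,22,23,28,29,30,31): 0⊕1⊕1⊕1⊕0⊕0⊕1⊕0⊕0⊕0⊕0⊕1⊕0⊕1⊕1⊕0 = 1
s8 (pos 8,9,10,11,12,13,14,15,24,25,26,27,28,29,30,31): 1⊕1⊕0⊕1⊕0⊕0⊕1⊕0⊕1⊕1⊕0⊕0⊕0⊕1⊕1⊕0 = 0
s16 (pos 16,17,18,19,20,21,22,23,24,25,26,27,28,29,30,31): 1⊕1⊕0⊕1⊕0⊕0⊕0⊕1⊕1⊕1⊕0⊕0⊕0⊕1⊕1⊕0 = 0
Syndrome s16…s1 = 00100 → error at position 4.
Flip position 4: 0010111110100101101000111000110 → 0011111110100101101000111000110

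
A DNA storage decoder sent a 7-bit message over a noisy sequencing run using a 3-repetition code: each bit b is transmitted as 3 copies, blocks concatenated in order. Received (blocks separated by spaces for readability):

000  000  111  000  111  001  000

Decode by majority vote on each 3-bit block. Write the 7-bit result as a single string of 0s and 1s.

0010100

Block 1 (000): 0 ones → 0
Block 2 (000): 0 ones → 0
Block 3 (111): 3 ones → 1
Block 4 (000): 0 ones → 0
Block 5 (111): 3 ones → 1
Block 6 (001): 1 one → 0
Block 7 (000): 0 ones → 0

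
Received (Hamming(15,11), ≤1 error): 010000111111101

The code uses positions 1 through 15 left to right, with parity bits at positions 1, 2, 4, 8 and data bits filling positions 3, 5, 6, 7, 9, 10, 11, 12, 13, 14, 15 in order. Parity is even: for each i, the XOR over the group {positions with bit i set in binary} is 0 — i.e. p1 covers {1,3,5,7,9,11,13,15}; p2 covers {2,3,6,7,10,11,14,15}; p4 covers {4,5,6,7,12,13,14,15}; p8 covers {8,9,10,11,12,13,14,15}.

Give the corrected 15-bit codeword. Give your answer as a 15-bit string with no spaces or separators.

010000111101101

s1 (pos 1,3,5,7,9,11,13,15): 0⊕0⊕0⊕1⊕1⊕1⊕1⊕1 = 1
s2 (pos 2,3,6,7,10,11,14,15): 1⊕0⊕0⊕1⊕1⊕1⊕0⊕1 = 1
s4 (pos 4,5,6,7,12,13,14,15): 0⊕0⊕0⊕1⊕1⊕1⊕0⊕1 = 0
s8 (pos 8,9,10,11,12,13,14,15): 1⊕1⊕1⊕1⊕1⊕1⊕0⊕1 = 1
Syndrome s8…s1 = 1011 → error at position 11.
Flip position 11: 010000111111101 → 010000111101101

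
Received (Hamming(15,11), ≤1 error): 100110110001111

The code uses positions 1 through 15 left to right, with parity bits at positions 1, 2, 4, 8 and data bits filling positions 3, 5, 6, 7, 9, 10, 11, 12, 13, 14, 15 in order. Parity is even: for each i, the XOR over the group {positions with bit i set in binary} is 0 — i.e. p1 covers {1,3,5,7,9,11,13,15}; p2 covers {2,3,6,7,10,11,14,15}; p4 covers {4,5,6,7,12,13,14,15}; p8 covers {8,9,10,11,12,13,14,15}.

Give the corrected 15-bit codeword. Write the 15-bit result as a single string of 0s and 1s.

s1 (pos 1,3,5,7,9,11,13,15): 1⊕0⊕1⊕1⊕0⊕0⊕1⊕1 = 1
s2 (pos 2,3,6,7,10,11,14,15): 0⊕0⊕0⊕1⊕0⊕0⊕1⊕1 = 1
s4 (pos 4,5,6,7,12,13,14,15): 1⊕1⊕0⊕1⊕1⊕1⊕1⊕1 = 1
s8 (pos 8,9,10,11,12,13,14,15): 1⊕0⊕0⊕0⊕1⊕1⊕1⊕1 = 1
Syndrome s8…s1 = 1111 → error at position 15.
Flip position 15: 100110110001111 → 100110110001110

100110110001110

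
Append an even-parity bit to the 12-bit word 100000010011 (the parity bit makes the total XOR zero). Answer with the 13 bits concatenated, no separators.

1000000100110

XOR of the 12 data bits: 1⊕0⊕0⊕0⊕0⊕0⊕0⊕1⊕0⊕0⊕1⊕1 = 0
Parity bit = 0 (so all 13 bits XOR to 0).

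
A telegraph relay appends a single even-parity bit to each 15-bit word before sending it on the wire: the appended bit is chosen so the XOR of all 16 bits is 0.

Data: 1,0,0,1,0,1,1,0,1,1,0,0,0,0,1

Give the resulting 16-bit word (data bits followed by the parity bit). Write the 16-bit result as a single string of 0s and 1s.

1001011011000011

XOR of the 15 data bits: 1⊕0⊕0⊕1⊕0⊕1⊕1⊕0⊕1⊕1⊕0⊕0⊕0⊕0⊕1 = 1
Parity bit = 1 (so all 16 bits XOR to 0).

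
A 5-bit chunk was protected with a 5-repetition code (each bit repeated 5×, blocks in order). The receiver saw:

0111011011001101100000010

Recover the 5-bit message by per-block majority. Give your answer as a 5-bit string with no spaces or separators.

11000

Block 1 (01110): 3 ones → 1
Block 2 (11011): 4 ones → 1
Block 3 (00110): 2 ones → 0
Block 4 (11000): 2 ones → 0
Block 5 (00010): 1 one → 0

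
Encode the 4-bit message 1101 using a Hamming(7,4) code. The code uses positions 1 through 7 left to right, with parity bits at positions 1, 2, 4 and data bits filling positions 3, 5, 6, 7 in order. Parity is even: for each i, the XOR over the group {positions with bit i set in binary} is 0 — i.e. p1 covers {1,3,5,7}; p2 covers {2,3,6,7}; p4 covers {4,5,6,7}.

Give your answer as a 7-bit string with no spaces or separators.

1010101

Place data at non-parity positions: p1 p2 1 p4 1 0 1
p1 (pos 1,3,5,7): XOR of data positions = 1⊕1⊕1 = 1
p2 (pos 2,3,6,7): XOR of data positions = 1⊕0⊕1 = 0
p4 (pos 4,5,6,7): XOR of data positions = 1⊕0⊕1 = 0
Codeword: 1010101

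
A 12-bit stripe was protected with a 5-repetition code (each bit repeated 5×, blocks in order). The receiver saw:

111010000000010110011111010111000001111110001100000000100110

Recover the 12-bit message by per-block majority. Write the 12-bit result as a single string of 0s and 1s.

Block 1 (11101): 4 ones → 1
Block 2 (00000): 0 ones → 0
Block 3 (00010): 1 one → 0
Block 4 (11001): 3 ones → 1
Block 5 (11110): 4 ones → 1
Block 6 (10111): 4 ones → 1
Block 7 (00000): 0 ones → 0
Block 8 (11111): 5 ones → 1
Block 9 (10001): 2 ones → 0
Block 10 (10000): 1 one → 0
Block 11 (00001): 1 one → 0
Block 12 (00110): 2 ones → 0

100111010000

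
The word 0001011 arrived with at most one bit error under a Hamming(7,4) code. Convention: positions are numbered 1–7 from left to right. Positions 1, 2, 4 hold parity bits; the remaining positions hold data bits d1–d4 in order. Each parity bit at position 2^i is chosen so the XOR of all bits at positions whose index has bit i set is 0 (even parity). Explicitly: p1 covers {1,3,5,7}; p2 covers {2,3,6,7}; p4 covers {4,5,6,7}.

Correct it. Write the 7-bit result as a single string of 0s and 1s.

0001111

s1 (pos 1,3,5,7): 0⊕0⊕0⊕1 = 1
s2 (pos 2,3,6,7): 0⊕0⊕1⊕1 = 0
s4 (pos 4,5,6,7): 1⊕0⊕1⊕1 = 1
Syndrome s4…s1 = 101 → error at position 5.
Flip position 5: 0001011 → 0001111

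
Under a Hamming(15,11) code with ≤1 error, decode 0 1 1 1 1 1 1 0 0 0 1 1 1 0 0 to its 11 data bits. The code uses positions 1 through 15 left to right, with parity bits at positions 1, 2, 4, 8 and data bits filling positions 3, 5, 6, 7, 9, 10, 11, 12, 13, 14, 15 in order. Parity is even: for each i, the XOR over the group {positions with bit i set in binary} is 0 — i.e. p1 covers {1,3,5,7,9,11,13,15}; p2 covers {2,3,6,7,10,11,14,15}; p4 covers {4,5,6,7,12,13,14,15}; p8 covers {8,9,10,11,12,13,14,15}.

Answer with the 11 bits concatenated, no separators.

s1 (pos 1,3,5,7,9,11,13,15): 0⊕1⊕1⊕1⊕0⊕1⊕1⊕0 = 1
s2 (pos 2,3,6,7,10,11,14,15): 1⊕1⊕1⊕1⊕0⊕1⊕0⊕0 = 1
s4 (pos 4,5,6,7,12,13,14,15): 1⊕1⊕1⊕1⊕1⊕1⊕0⊕0 = 0
s8 (pos 8,9,10,11,12,13,14,15): 0⊕0⊕0⊕1⊕1⊕1⊕0⊕0 = 1
Syndrome s8…s1 = 1011 → error at position 11.
Flip position 11: 011111100011100 → 011111100001100
Read data bits from positions 3,5,6,7,9,10,11,12,13,14,15: 11110001100

11110001100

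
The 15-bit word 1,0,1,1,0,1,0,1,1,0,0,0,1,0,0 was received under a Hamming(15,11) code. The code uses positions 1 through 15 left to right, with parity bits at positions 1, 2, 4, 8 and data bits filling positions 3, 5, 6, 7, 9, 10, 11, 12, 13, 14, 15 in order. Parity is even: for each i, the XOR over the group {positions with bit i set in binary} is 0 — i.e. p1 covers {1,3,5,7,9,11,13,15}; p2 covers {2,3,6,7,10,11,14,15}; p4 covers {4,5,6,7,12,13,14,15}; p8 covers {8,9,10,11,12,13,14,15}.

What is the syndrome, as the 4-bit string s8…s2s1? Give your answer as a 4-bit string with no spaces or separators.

1100

s1 (pos 1,3,5,7,9,11,13,15): 1⊕1⊕0⊕0⊕1⊕0⊕1⊕0 = 0
s2 (pos 2,3,6,7,10,11,14,15): 0⊕1⊕1⊕0⊕0⊕0⊕0⊕0 = 0
s4 (pos 4,5,6,7,12,13,14,15): 1⊕0⊕1⊕0⊕0⊕1⊕0⊕0 = 1
s8 (pos 8,9,10,11,12,13,14,15): 1⊕1⊕0⊕0⊕0⊕1⊕0⊕0 = 1
Syndrome s8…s1 = 1100 → error at position 12.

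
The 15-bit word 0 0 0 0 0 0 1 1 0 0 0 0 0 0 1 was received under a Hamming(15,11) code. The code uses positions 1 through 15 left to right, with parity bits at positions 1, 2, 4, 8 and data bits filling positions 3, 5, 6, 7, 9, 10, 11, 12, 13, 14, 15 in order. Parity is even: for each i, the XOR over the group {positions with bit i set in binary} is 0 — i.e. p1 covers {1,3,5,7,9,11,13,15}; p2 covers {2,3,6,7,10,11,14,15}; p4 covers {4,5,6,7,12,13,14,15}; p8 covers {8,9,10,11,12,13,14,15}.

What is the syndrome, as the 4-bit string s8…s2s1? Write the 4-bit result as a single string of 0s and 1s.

s1 (pos 1,3,5,7,9,11,13,15): 0⊕0⊕0⊕1⊕0⊕0⊕0⊕1 = 0
s2 (pos 2,3,6,7,10,11,14,15): 0⊕0⊕0⊕1⊕0⊕0⊕0⊕1 = 0
s4 (pos 4,5,6,7,12,13,14,15): 0⊕0⊕0⊕1⊕0⊕0⊕0⊕1 = 0
s8 (pos 8,9,10,11,12,13,14,15): 1⊕0⊕0⊕0⊕0⊕0⊕0⊕1 = 0
Syndrome s8…s1 = 0000 → no error.

0000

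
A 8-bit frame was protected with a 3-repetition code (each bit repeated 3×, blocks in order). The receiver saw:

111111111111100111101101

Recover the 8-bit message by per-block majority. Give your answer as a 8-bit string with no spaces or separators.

Block 1 (111): 3 ones → 1
Block 2 (111): 3 ones → 1
Block 3 (111): 3 ones → 1
Block 4 (111): 3 ones → 1
Block 5 (100): 1 one → 0
Block 6 (111): 3 ones → 1
Block 7 (101): 2 ones → 1
Block 8 (101): 2 ones → 1

11110111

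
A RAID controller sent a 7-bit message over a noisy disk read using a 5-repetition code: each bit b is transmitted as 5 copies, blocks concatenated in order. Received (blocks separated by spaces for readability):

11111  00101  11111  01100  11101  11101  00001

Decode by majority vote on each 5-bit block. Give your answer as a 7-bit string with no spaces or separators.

Block 1 (11111): 5 ones → 1
Block 2 (00101): 2 ones → 0
Block 3 (11111): 5 ones → 1
Block 4 (01100): 2 ones → 0
Block 5 (11101): 4 ones → 1
Block 6 (11101): 4 ones → 1
Block 7 (00001): 1 one → 0

1010110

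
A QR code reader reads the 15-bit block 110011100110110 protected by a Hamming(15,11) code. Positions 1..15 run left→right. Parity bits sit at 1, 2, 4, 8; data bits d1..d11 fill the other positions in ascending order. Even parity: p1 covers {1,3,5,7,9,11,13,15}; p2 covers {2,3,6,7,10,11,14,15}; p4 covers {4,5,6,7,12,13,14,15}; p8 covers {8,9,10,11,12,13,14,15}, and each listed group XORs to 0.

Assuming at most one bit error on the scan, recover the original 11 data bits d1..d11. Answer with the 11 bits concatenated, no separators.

s1 (pos 1,3,5,7,9,11,13,15): 1⊕0⊕1⊕1⊕0⊕1⊕1⊕0 = 1
s2 (pos 2,3,6,7,10,11,14,15): 1⊕0⊕1⊕1⊕1⊕1⊕1⊕0 = 0
s4 (pos 4,5,6,7,12,13,14,15): 0⊕1⊕1⊕1⊕0⊕1⊕1⊕0 = 1
s8 (pos 8,9,10,11,12,13,14,15): 0⊕0⊕1⊕1⊕0⊕1⊕1⊕0 = 0
Syndrome s8…s1 = 0101 → error at position 5.
Flip position 5: 110011100110110 → 110001100110110
Read data bits from positions 3,5,6,7,9,10,11,12,13,14,15: 00110110110

00110110110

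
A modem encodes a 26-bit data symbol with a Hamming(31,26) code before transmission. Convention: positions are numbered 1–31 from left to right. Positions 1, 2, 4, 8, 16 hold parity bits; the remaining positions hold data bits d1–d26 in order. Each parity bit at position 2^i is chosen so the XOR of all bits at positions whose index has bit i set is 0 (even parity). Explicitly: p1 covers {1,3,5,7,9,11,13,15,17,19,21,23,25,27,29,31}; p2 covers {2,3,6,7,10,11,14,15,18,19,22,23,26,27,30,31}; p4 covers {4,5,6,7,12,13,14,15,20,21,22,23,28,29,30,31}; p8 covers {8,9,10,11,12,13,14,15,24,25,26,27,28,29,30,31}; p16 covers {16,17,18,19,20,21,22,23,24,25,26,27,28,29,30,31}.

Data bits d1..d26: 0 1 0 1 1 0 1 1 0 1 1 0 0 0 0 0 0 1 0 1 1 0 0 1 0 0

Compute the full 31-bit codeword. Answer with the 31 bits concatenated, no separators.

Place data at non-parity positions: p1 p2 0 p4 1 0 1 p8 1 0 1 1 0 1 1 p16 0 0 0 0 0 0 1 0 1 1 0 0 1 0 0
p1 (pos 1,3,5,7,9,11,13,15,17,19,21,23,25,27,29,31): XOR of data positions = 0⊕1⊕1⊕1⊕1⊕0⊕1⊕0⊕0⊕0⊕1⊕1⊕0⊕1⊕0 = 0
p2 (pos 2,3,6,7,10,11,14,15,18,19,22,23,26,27,30,31): XOR of data positions = 0⊕0⊕1⊕0⊕1⊕1⊕1⊕0⊕0⊕0⊕1⊕1⊕0⊕0⊕0 = 0
p4 (pos 4,5,6,7,12,13,14,15,20,21,22,23,28,29,30,31): XOR of data positions = 1⊕0⊕1⊕1⊕0⊕1⊕1⊕0⊕0⊕0⊕1⊕0⊕1⊕0⊕0 = 1
p8 (pos 8,9,10,11,12,13,14,15,24,25,26,27,28,29,30,31): XOR of data positions = 1⊕0⊕1⊕1⊕0⊕1⊕1⊕0⊕1⊕1⊕0⊕0⊕1⊕0⊕0 = 0
p16 (pos 16,17,18,19,20,21,22,23,24,25,26,27,28,29,30,31): XOR of data positions = 0⊕0⊕0⊕0⊕0⊕0⊕1⊕0⊕1⊕1⊕0⊕0⊕1⊕0⊕0 = 0
Codeword: 0001101010110110000000101100100

0001101010110110000000101100100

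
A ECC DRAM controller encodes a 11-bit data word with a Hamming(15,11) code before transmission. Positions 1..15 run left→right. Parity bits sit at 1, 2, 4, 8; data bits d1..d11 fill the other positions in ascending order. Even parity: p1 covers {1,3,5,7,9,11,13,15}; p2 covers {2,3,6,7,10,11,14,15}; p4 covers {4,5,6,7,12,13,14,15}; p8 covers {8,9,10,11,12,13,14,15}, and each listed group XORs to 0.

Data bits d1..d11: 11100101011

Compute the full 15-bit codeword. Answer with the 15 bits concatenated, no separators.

111111000101011

Place data at non-parity positions: p1 p2 1 p4 1 1 0 p8 0 1 0 1 0 1 1
p1 (pos 1,3,5,7,9,11,13,15): XOR of data positions = 1⊕1⊕0⊕0⊕0⊕0⊕1 = 1
p2 (pos 2,3,6,7,10,11,14,15): XOR of data positions = 1⊕1⊕0⊕1⊕0⊕1⊕1 = 1
p4 (pos 4,5,6,7,12,13,14,15): XOR of data positions = 1⊕1⊕0⊕1⊕0⊕1⊕1 = 1
p8 (pos 8,9,10,11,12,13,14,15): XOR of data positions = 0⊕1⊕0⊕1⊕0⊕1⊕1 = 0
Codeword: 111111000101011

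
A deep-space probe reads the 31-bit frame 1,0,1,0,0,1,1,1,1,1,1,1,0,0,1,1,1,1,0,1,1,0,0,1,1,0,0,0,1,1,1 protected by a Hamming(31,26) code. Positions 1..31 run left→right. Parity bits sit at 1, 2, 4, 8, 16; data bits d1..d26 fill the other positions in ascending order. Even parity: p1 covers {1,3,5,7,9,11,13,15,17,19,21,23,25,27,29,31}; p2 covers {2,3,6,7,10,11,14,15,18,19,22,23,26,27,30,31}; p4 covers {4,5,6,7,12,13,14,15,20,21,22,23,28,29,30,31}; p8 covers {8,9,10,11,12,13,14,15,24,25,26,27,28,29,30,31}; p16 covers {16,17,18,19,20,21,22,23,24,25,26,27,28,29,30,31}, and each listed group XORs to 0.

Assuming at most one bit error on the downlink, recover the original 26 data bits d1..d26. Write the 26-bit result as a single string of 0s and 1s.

10111111000110110011000111

s1 (pos 1,3,5,7,9,11,13,15,17,19,21,23,25,27,29,31): 1⊕1⊕0⊕1⊕1⊕1⊕0⊕1⊕1⊕0⊕1⊕0⊕1⊕0⊕1⊕1 = 1
s2 (pos 2,3,6,7,10,11,14,15,18,19,22,23,26,27,30,31): 0⊕1⊕1⊕1⊕1⊕1⊕0⊕1⊕1⊕0⊕0⊕0⊕0⊕0⊕1⊕1 = 1
s4 (pos 4,5,6,7,12,13,14,15,20,21,22,23,28,29,30,31): 0⊕0⊕1⊕1⊕1⊕0⊕0⊕1⊕1⊕1⊕0⊕0⊕0⊕1⊕1⊕1 = 1
s8 (pos 8,9,10,11,12,13,14,15,24,25,26,27,28,29,30,31): 1⊕1⊕1⊕1⊕1⊕0⊕0⊕1⊕1⊕1⊕0⊕0⊕0⊕1⊕1⊕1 = 1
s16 (pos 16,17,18,19,20,21,22,23,24,25,26,27,28,29,30,31): 1⊕1⊕1⊕0⊕1⊕1⊕0⊕0⊕1⊕1⊕0⊕0⊕0⊕1⊕1⊕1 = 0
Syndrome s16…s1 = 01111 → error at position 15.
Flip position 15: 1010011111110011110110011000111 → 1010011111110001110110011000111
Read data bits from positions 3,5,6,7,9,10,11,12,13,14,15,17,18,19,20,21,22,23,24,25,26,27,28,29,30,31: 10111111000110110011000111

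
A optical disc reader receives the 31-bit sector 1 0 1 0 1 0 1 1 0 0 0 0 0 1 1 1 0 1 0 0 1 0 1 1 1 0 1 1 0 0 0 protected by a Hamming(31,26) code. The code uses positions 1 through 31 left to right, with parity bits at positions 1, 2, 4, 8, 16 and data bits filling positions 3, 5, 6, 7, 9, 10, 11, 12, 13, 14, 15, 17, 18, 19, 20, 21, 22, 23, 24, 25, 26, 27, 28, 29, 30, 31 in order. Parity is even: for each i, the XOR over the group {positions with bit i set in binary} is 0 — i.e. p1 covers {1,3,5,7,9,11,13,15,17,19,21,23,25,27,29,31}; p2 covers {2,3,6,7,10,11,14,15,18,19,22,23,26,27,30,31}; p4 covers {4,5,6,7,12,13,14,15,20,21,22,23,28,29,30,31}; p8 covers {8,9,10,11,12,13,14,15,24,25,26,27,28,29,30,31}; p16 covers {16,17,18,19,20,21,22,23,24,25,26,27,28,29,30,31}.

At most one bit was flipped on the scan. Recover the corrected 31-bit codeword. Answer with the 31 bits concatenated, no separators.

1010101100000101010010111011000

s1 (pos 1,3,5,7,9,11,13,15,17,19,21,23,25,27,29,31): 1⊕1⊕1⊕1⊕0⊕0⊕0⊕1⊕0⊕0⊕1⊕1⊕1⊕1⊕0⊕0 = 1
s2 (pos 2,3,6,7,10,11,14,15,18,19,22,23,26,27,30,31): 0⊕1⊕0⊕1⊕0⊕0⊕1⊕1⊕1⊕0⊕0⊕1⊕0⊕1⊕0⊕0 = 1
s4 (pos 4,5,6,7,12,13,14,15,20,21,22,23,28,29,30,31): 0⊕1⊕0⊕1⊕0⊕0⊕1⊕1⊕0⊕1⊕0⊕1⊕1⊕0⊕0⊕0 = 1
s8 (pos 8,9,10,11,12,13,14,15,24,25,26,27,28,29,30,31): 1⊕0⊕0⊕0⊕0⊕0⊕1⊕1⊕1⊕1⊕0⊕1⊕1⊕0⊕0⊕0 = 1
s16 (pos 16,17,18,19,20,21,22,23,24,25,26,27,28,29,30,31): 1⊕0⊕1⊕0⊕0⊕1⊕0⊕1⊕1⊕1⊕0⊕1⊕1⊕0⊕0⊕0 = 0
Syndrome s16…s1 = 01111 → error at position 15.
Flip position 15: 1010101100000111010010111011000 → 1010101100000101010010111011000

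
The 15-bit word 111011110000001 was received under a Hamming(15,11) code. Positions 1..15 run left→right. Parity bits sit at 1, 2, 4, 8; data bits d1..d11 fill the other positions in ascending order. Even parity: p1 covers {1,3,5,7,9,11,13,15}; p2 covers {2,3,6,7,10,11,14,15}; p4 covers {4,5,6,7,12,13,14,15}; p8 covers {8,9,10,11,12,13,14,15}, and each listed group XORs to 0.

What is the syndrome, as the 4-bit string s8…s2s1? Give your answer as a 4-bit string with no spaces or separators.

s1 (pos 1,3,5,7,9,11,13,15): 1⊕1⊕1⊕1⊕0⊕0⊕0⊕1 = 1
s2 (pos 2,3,6,7,10,11,14,15): 1⊕1⊕1⊕1⊕0⊕0⊕0⊕1 = 1
s4 (pos 4,5,6,7,12,13,14,15): 0⊕1⊕1⊕1⊕0⊕0⊕0⊕1 = 0
s8 (pos 8,9,10,11,12,13,14,15): 1⊕0⊕0⊕0⊕0⊕0⊕0⊕1 = 0
Syndrome s8…s1 = 0011 → error at position 3.

0011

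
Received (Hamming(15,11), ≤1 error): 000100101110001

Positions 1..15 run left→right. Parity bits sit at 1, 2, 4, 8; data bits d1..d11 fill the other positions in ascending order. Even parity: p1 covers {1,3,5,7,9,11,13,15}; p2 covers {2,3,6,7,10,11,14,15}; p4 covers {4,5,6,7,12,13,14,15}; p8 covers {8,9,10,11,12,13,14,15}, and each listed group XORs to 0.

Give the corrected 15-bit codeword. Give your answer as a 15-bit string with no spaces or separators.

s1 (pos 1,3,5,7,9,11,13,15): 0⊕0⊕0⊕1⊕1⊕1⊕0⊕1 = 0
s2 (pos 2,3,6,7,10,11,14,15): 0⊕0⊕0⊕1⊕1⊕1⊕0⊕1 = 0
s4 (pos 4,5,6,7,12,13,14,15): 1⊕0⊕0⊕1⊕0⊕0⊕0⊕1 = 1
s8 (pos 8,9,10,11,12,13,14,15): 0⊕1⊕1⊕1⊕0⊕0⊕0⊕1 = 0
Syndrome s8…s1 = 0100 → error at position 4.
Flip position 4: 000100101110001 → 000000101110001

000000101110001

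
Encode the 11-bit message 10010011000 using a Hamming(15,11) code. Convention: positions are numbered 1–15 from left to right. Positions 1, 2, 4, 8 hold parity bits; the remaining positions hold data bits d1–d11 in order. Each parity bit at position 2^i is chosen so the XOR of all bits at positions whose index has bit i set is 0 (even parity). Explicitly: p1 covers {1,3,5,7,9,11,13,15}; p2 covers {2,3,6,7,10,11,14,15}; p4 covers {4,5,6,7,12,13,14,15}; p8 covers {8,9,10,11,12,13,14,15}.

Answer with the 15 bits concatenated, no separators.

Place data at non-parity positions: p1 p2 1 p4 0 0 1 p8 0 0 1 1 0 0 0
p1 (pos 1,3,5,7,9,11,13,15): XOR of data positions = 1⊕0⊕1⊕0⊕1⊕0⊕0 = 1
p2 (pos 2,3,6,7,10,11,14,15): XOR of data positions = 1⊕0⊕1⊕0⊕1⊕0⊕0 = 1
p4 (pos 4,5,6,7,12,13,14,15): XOR of data positions = 0⊕0⊕1⊕1⊕0⊕0⊕0 = 0
p8 (pos 8,9,10,11,12,13,14,15): XOR of data positions = 0⊕0⊕1⊕1⊕0⊕0⊕0 = 0
Codeword: 111000100011000

111000100011000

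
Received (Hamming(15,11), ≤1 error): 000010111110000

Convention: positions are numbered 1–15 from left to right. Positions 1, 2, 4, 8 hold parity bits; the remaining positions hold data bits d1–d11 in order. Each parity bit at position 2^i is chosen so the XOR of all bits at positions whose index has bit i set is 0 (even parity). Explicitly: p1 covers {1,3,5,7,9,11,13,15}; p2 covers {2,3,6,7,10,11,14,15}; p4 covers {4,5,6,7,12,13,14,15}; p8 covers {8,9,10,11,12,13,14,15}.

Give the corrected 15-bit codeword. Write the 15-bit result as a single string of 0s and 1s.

s1 (pos 1,3,5,7,9,11,13,15): 0⊕0⊕1⊕1⊕1⊕1⊕0⊕0 = 0
s2 (pos 2,3,6,7,10,11,14,15): 0⊕0⊕0⊕1⊕1⊕1⊕0⊕0 = 1
s4 (pos 4,5,6,7,12,13,14,15): 0⊕1⊕0⊕1⊕0⊕0⊕0⊕0 = 0
s8 (pos 8,9,10,11,12,13,14,15): 1⊕1⊕1⊕1⊕0⊕0⊕0⊕0 = 0
Syndrome s8…s1 = 0010 → error at position 2.
Flip position 2: 000010111110000 → 010010111110000

010010111110000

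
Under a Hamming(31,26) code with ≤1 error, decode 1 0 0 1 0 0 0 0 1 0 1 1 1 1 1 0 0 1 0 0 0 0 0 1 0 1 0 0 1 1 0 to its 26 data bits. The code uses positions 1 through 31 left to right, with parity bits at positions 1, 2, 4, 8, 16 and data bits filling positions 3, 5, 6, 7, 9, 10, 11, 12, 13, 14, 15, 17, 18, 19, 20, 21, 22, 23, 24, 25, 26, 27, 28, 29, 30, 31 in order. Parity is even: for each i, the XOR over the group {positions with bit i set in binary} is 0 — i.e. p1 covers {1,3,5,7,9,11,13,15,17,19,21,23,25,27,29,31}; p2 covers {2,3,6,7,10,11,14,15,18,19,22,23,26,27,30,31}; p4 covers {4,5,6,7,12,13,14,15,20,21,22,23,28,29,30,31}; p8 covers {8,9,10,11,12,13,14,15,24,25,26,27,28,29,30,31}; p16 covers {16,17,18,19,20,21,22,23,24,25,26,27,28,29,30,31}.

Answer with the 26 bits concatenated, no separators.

00001011111010100010100110

s1 (pos 1,3,5,7,9,11,13,15,17,19,21,23,25,27,29,31): 1⊕0⊕0⊕0⊕1⊕1⊕1⊕1⊕0⊕0⊕0⊕0⊕0⊕0⊕1⊕0 = 0
s2 (pos 2,3,6,7,10,11,14,15,18,19,22,23,26,27,30,31): 0⊕0⊕0⊕0⊕0⊕1⊕1⊕1⊕1⊕0⊕0⊕0⊕1⊕0⊕1⊕0 = 0
s4 (pos 4,5,6,7,12,13,14,15,20,21,22,23,28,29,30,31): 1⊕0⊕0⊕0⊕1⊕1⊕1⊕1⊕0⊕0⊕0⊕0⊕0⊕1⊕1⊕0 = 1
s8 (pos 8,9,10,11,12,13,14,15,24,25,26,27,28,29,30,31): 0⊕1⊕0⊕1⊕1⊕1⊕1⊕1⊕1⊕0⊕1⊕0⊕0⊕1⊕1⊕0 = 0
s16 (pos 16,17,18,19,20,21,22,23,24,25,26,27,28,29,30,31): 0⊕0⊕1⊕0⊕0⊕0⊕0⊕0⊕1⊕0⊕1⊕0⊕0⊕1⊕1⊕0 = 1
Syndrome s16…s1 = 10100 → error at position 20.
Flip position 20: 1001000010111110010000010100110 → 1001000010111110010100010100110
Read data bits from positions 3,5,6,7,9,10,11,12,13,14,15,17,18,19,20,21,22,23,24,25,26,27,28,29,30,31: 00001011111010100010100110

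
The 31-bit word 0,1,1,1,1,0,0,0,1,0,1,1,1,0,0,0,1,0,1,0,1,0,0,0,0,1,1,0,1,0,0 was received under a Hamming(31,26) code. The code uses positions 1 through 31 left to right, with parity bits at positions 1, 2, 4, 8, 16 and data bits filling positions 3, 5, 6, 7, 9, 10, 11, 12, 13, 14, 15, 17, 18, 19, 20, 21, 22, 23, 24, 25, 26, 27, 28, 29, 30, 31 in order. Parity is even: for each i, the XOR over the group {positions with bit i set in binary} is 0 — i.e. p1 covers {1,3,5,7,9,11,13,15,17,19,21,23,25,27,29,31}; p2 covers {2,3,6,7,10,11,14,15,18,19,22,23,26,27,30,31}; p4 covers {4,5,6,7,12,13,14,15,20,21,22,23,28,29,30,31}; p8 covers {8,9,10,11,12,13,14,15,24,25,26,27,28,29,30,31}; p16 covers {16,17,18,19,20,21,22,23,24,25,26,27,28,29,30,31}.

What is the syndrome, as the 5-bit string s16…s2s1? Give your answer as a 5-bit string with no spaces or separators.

s1 (pos 1,3,5,7,9,11,13,15,17,19,21,23,25,27,29,31): 0⊕1⊕1⊕0⊕1⊕1⊕1⊕0⊕1⊕1⊕1⊕0⊕0⊕1⊕1⊕0 = 0
s2 (pos 2,3,6,7,10,11,14,15,18,19,22,23,26,27,30,31): 1⊕1⊕0⊕0⊕0⊕1⊕0⊕0⊕0⊕1⊕0⊕0⊕1⊕1⊕0⊕0 = 0
s4 (pos 4,5,6,7,12,13,14,15,20,21,22,23,28,29,30,31): 1⊕1⊕0⊕0⊕1⊕1⊕0⊕0⊕0⊕1⊕0⊕0⊕0⊕1⊕0⊕0 = 0
s8 (pos 8,9,10,11,12,13,14,15,24,25,26,27,28,29,30,31): 0⊕1⊕0⊕1⊕1⊕1⊕0⊕0⊕0⊕0⊕1⊕1⊕0⊕1⊕0⊕0 = 1
s16 (pos 16,17,18,19,20,21,22,23,24,25,26,27,28,29,30,31): 0⊕1⊕0⊕1⊕0⊕1⊕0⊕0⊕0⊕0⊕1⊕1⊕0⊕1⊕0⊕0 = 0
Syndrome s16…s1 = 01000 → error at position 8.

01000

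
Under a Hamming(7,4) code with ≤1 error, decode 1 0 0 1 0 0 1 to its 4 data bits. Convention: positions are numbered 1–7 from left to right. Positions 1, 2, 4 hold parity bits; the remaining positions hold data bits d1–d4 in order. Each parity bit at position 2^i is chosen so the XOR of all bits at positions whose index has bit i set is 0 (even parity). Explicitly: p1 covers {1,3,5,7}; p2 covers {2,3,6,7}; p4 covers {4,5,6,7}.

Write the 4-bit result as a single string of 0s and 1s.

0001

s1 (pos 1,3,5,7): 1⊕0⊕0⊕1 = 0
s2 (pos 2,3,6,7): 0⊕0⊕0⊕1 = 1
s4 (pos 4,5,6,7): 1⊕0⊕0⊕1 = 0
Syndrome s4…s1 = 010 → error at position 2.
Flip position 2: 1001001 → 1101001
Read data bits from positions 3,5,6,7: 0001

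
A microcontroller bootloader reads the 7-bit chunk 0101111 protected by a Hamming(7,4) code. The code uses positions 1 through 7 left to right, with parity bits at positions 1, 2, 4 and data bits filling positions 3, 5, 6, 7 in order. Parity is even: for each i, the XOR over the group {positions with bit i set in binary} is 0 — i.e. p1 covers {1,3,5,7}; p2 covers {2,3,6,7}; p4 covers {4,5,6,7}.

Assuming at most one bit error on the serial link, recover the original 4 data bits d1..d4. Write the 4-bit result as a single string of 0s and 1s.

s1 (pos 1,3,5,7): 0⊕0⊕1⊕1 = 0
s2 (pos 2,3,6,7): 1⊕0⊕1⊕1 = 1
s4 (pos 4,5,6,7): 1⊕1⊕1⊕1 = 0
Syndrome s4…s1 = 010 → error at position 2.
Flip position 2: 0101111 → 0001111
Read data bits from positions 3,5,6,7: 0111

0111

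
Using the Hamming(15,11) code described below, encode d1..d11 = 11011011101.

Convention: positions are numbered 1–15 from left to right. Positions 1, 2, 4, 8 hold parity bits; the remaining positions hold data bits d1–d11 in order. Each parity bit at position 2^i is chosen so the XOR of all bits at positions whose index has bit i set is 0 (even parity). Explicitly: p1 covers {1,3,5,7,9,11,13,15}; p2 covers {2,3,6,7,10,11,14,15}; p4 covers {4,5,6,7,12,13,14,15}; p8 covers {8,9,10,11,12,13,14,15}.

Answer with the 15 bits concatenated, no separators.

Place data at non-parity positions: p1 p2 1 p4 1 0 1 p8 1 0 1 1 1 0 1
p1 (pos 1,3,5,7,9,11,13,15): XOR of data positions = 1⊕1⊕1⊕1⊕1⊕1⊕1 = 1
p2 (pos 2,3,6,7,10,11,14,15): XOR of data positions = 1⊕0⊕1⊕0⊕1⊕0⊕1 = 0
p4 (pos 4,5,6,7,12,13,14,15): XOR of data positions = 1⊕0⊕1⊕1⊕1⊕0⊕1 = 1
p8 (pos 8,9,10,11,12,13,14,15): XOR of data positions = 1⊕0⊕1⊕1⊕1⊕0⊕1 = 1
Codeword: 101110111011101

101110111011101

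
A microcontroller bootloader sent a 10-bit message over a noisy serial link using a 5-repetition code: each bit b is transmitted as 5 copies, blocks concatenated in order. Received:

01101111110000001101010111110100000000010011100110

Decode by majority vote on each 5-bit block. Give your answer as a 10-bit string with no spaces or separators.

1101110010

Block 1 (01101): 3 ones → 1
Block 2 (11111): 5 ones → 1
Block 3 (00000): 0 ones → 0
Block 4 (01101): 3 ones → 1
Block 5 (01011): 3 ones → 1
Block 6 (11101): 4 ones → 1
Block 7 (00000): 0 ones → 0
Block 8 (00001): 1 one → 0
Block 9 (00111): 3 ones → 1
Block 10 (00110): 2 ones → 0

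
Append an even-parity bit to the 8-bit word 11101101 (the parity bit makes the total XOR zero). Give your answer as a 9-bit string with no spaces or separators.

111011010

XOR of the 8 data bits: 1⊕1⊕1⊕0⊕1⊕1⊕0⊕1 = 0
Parity bit = 0 (so all 9 bits XOR to 0).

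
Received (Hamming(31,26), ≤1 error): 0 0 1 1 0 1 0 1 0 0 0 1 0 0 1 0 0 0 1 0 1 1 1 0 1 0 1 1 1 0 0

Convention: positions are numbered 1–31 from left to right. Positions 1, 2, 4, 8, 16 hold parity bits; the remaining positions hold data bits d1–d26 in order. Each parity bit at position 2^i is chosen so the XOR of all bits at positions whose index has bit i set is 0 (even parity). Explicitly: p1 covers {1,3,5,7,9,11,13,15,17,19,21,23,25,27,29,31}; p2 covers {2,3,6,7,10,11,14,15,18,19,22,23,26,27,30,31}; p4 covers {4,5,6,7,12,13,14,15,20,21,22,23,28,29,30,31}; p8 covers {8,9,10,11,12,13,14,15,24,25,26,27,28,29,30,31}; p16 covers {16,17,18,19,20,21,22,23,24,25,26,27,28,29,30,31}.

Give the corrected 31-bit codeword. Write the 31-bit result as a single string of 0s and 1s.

s1 (pos 1,3,5,7,9,11,13,15,17,19,21,23,25,27,29,31): 0⊕1⊕0⊕0⊕0⊕0⊕0⊕1⊕0⊕1⊕1⊕1⊕1⊕1⊕1⊕0 = 0
s2 (pos 2,3,6,7,10,11,14,15,18,19,22,23,26,27,30,31): 0⊕1⊕1⊕0⊕0⊕0⊕0⊕1⊕0⊕1⊕1⊕1⊕0⊕1⊕0⊕0 = 1
s4 (pos 4,5,6,7,12,13,14,15,20,21,22,23,28,29,30,31): 1⊕0⊕1⊕0⊕1⊕0⊕0⊕1⊕0⊕1⊕1⊕1⊕1⊕1⊕0⊕0 = 1
s8 (pos 8,9,10,11,12,13,14,15,24,25,26,27,28,29,30,31): 1⊕0⊕0⊕0⊕1⊕0⊕0⊕1⊕0⊕1⊕0⊕1⊕1⊕1⊕0⊕0 = 1
s16 (pos 16,17,18,19,20,21,22,23,24,25,26,27,28,29,30,31): 0⊕0⊕0⊕1⊕0⊕1⊕1⊕1⊕0⊕1⊕0⊕1⊕1⊕1⊕0⊕0 = 0
Syndrome s16…s1 = 01110 → error at position 14.
Flip position 14: 0011010100010010001011101011100 → 0011010100010110001011101011100

0011010100010110001011101011100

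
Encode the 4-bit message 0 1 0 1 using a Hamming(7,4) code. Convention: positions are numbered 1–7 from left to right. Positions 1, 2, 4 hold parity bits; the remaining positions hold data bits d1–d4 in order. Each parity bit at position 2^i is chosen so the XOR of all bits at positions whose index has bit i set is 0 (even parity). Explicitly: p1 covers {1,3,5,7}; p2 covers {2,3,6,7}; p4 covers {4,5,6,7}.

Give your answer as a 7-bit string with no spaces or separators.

Place data at non-parity positions: p1 p2 0 p4 1 0 1
p1 (pos 1,3,5,7): XOR of data positions = 0⊕1⊕1 = 0
p2 (pos 2,3,6,7): XOR of data positions = 0⊕0⊕1 = 1
p4 (pos 4,5,6,7): XOR of data positions = 1⊕0⊕1 = 0
Codeword: 0100101

0100101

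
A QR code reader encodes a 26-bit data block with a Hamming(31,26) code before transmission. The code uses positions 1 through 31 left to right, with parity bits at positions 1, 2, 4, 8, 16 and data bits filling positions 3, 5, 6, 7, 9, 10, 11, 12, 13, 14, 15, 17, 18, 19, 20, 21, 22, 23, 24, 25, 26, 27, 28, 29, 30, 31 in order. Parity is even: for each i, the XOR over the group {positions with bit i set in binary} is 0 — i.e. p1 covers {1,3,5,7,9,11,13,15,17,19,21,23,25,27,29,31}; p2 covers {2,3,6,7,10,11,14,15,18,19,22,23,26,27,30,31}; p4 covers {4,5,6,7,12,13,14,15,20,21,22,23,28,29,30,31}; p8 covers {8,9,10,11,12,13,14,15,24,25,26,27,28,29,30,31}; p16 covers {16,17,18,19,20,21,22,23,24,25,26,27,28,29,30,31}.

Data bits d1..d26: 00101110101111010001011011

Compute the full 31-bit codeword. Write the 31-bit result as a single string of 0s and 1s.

Place data at non-parity positions: p1 p2 0 p4 0 1 0 p8 1 1 1 0 1 0 1 p16 1 1 1 0 1 0 0 0 1 0 1 1 0 1 1
p1 (pos 1,3,5,7,9,11,13,15,17,19,21,23,25,27,29,31): XOR of data positions = 0⊕0⊕0⊕1⊕1⊕1⊕1⊕1⊕1⊕1⊕0⊕1⊕1⊕0⊕1 = 0
p2 (pos 2,3,6,7,10,11,14,15,18,19,22,23,26,27,30,31): XOR of data positions = 0⊕1⊕0⊕1⊕1⊕0⊕1⊕1⊕1⊕0⊕0⊕0⊕1⊕1⊕1 = 1
p4 (pos 4,5,6,7,12,13,14,15,20,21,22,23,28,29,30,31): XOR of data positions = 0⊕1⊕0⊕0⊕1⊕0⊕1⊕0⊕1⊕0⊕0⊕1⊕0⊕1⊕1 = 1
p8 (pos 8,9,10,11,12,13,14,15,24,25,26,27,28,29,30,31): XOR of data positions = 1⊕1⊕1⊕0⊕1⊕0⊕1⊕0⊕1⊕0⊕1⊕1⊕0⊕1⊕1 = 0
p16 (pos 16,17,18,19,20,21,22,23,24,25,26,27,28,29,30,31): XOR of data positions = 1⊕1⊕1⊕0⊕1⊕0⊕0⊕0⊕1⊕0⊕1⊕1⊕0⊕1⊕1 = 1
Codeword: 0101010011101011111010001011011

0101010011101011111010001011011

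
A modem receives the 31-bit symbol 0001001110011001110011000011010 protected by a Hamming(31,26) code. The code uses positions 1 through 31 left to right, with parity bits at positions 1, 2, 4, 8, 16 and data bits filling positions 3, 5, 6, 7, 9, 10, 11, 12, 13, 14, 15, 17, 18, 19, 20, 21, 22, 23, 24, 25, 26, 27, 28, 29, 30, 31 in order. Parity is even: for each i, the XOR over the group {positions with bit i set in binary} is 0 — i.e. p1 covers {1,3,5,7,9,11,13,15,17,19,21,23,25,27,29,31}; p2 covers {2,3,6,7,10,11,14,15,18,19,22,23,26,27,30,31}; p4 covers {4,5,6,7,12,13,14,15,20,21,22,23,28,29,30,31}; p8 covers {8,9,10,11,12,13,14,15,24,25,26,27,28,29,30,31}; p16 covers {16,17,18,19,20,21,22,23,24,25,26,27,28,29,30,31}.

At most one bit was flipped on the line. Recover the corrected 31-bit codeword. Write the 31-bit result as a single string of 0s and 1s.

0001001111011001110011000011010

s1 (pos 1,3,5,7,9,11,13,15,17,19,21,23,25,27,29,31): 0⊕0⊕0⊕1⊕1⊕0⊕1⊕0⊕1⊕0⊕1⊕0⊕0⊕1⊕0⊕0 = 0
s2 (pos 2,3,6,7,10,11,14,15,18,19,22,23,26,27,30,31): 0⊕0⊕0⊕1⊕0⊕0⊕0⊕0⊕1⊕0⊕1⊕0⊕0⊕1⊕1⊕0 = 1
s4 (pos 4,5,6,7,12,13,14,15,20,21,22,23,28,29,30,31): 1⊕0⊕0⊕1⊕1⊕1⊕0⊕0⊕0⊕1⊕1⊕0⊕1⊕0⊕1⊕0 = 0
s8 (pos 8,9,10,11,12,13,14,15,24,25,26,27,28,29,30,31): 1⊕1⊕0⊕0⊕1⊕1⊕0⊕0⊕0⊕0⊕0⊕1⊕1⊕0⊕1⊕0 = 1
s16 (pos 16,17,18,19,20,21,22,23,24,25,26,27,28,29,30,31): 1⊕1⊕1⊕0⊕0⊕1⊕1⊕0⊕0⊕0⊕0⊕1⊕1⊕0⊕1⊕0 = 0
Syndrome s16…s1 = 01010 → error at position 10.
Flip position 10: 0001001110011001110011000011010 → 0001001111011001110011000011010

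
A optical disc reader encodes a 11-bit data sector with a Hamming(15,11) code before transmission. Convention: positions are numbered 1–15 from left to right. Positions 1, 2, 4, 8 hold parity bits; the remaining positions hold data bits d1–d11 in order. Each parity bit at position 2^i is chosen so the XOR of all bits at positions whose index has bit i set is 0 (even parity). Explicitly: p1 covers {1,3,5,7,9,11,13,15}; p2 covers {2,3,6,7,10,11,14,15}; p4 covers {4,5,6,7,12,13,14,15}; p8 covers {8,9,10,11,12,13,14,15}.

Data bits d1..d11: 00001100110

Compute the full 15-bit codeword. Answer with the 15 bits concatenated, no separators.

000000001100110

Place data at non-parity positions: p1 p2 0 p4 0 0 0 p8 1 1 0 0 1 1 0
p1 (pos 1,3,5,7,9,11,13,15): XOR of data positions = 0⊕0⊕0⊕1⊕0⊕1⊕0 = 0
p2 (pos 2,3,6,7,10,11,14,15): XOR of data positions = 0⊕0⊕0⊕1⊕0⊕1⊕0 = 0
p4 (pos 4,5,6,7,12,13,14,15): XOR of data positions = 0⊕0⊕0⊕0⊕1⊕1⊕0 = 0
p8 (pos 8,9,10,11,12,13,14,15): XOR of data positions = 1⊕1⊕0⊕0⊕1⊕1⊕0 = 0
Codeword: 000000001100110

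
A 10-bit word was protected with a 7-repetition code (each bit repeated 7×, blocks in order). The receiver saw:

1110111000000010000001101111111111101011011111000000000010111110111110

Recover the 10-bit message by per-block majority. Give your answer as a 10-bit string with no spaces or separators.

1001111011

Block 1 (1110111): 6 ones → 1
Block 2 (0000000): 0 ones → 0
Block 3 (1000000): 1 one → 0
Block 4 (1101111): 6 ones → 1
Block 5 (1111111): 7 ones → 1
Block 6 (0101101): 4 ones → 1
Block 7 (1111000): 4 ones → 1
Block 8 (0000000): 0 ones → 0
Block 9 (1011111): 6 ones → 1
Block 10 (0111110): 5 ones → 1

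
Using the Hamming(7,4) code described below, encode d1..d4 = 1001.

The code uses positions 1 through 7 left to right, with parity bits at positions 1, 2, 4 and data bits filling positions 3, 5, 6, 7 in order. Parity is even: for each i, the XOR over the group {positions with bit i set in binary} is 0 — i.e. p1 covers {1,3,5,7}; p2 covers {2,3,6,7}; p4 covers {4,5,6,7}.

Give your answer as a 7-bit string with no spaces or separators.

0011001

Place data at non-parity positions: p1 p2 1 p4 0 0 1
p1 (pos 1,3,5,7): XOR of data positions = 1⊕0⊕1 = 0
p2 (pos 2,3,6,7): XOR of data positions = 1⊕0⊕1 = 0
p4 (pos 4,5,6,7): XOR of data positions = 0⊕0⊕1 = 1
Codeword: 0011001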